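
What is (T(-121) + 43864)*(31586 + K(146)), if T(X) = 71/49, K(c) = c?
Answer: 68204982924/49 ≈ 1.3919e+9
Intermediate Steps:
T(X) = 71/49 (T(X) = 71*(1/49) = 71/49)
(T(-121) + 43864)*(31586 + K(146)) = (71/49 + 43864)*(31586 + 146) = (2149407/49)*31732 = 68204982924/49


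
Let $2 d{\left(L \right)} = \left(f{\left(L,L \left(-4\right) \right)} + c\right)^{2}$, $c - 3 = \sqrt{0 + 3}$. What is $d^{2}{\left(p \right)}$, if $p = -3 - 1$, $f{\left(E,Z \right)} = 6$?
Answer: $2007 + 756 \sqrt{3} \approx 3316.4$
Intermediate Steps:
$c = 3 + \sqrt{3}$ ($c = 3 + \sqrt{0 + 3} = 3 + \sqrt{3} \approx 4.732$)
$p = -4$
$d{\left(L \right)} = \frac{\left(9 + \sqrt{3}\right)^{2}}{2}$ ($d{\left(L \right)} = \frac{\left(6 + \left(3 + \sqrt{3}\right)\right)^{2}}{2} = \frac{\left(9 + \sqrt{3}\right)^{2}}{2}$)
$d^{2}{\left(p \right)} = \left(42 + 9 \sqrt{3}\right)^{2}$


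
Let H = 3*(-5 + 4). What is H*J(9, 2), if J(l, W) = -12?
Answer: 36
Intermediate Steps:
H = -3 (H = 3*(-1) = -3)
H*J(9, 2) = -3*(-12) = 36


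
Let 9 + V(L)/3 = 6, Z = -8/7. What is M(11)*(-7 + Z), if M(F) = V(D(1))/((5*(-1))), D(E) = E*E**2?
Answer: -513/35 ≈ -14.657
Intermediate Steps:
Z = -8/7 (Z = -8*1/7 = -8/7 ≈ -1.1429)
D(E) = E**3
V(L) = -9 (V(L) = -27 + 3*6 = -27 + 18 = -9)
M(F) = 9/5 (M(F) = -9/(5*(-1)) = -9/(-5) = -9*(-1/5) = 9/5)
M(11)*(-7 + Z) = 9*(-7 - 8/7)/5 = (9/5)*(-57/7) = -513/35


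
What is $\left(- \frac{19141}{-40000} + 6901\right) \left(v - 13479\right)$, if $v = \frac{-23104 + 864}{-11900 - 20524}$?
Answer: $- \frac{15080450263305587}{162120000} \approx -9.302 \cdot 10^{7}$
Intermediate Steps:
$v = \frac{2780}{4053}$ ($v = - \frac{22240}{-32424} = \left(-22240\right) \left(- \frac{1}{32424}\right) = \frac{2780}{4053} \approx 0.68591$)
$\left(- \frac{19141}{-40000} + 6901\right) \left(v - 13479\right) = \left(- \frac{19141}{-40000} + 6901\right) \left(\frac{2780}{4053} - 13479\right) = \left(\left(-19141\right) \left(- \frac{1}{40000}\right) + 6901\right) \left(- \frac{54627607}{4053}\right) = \left(\frac{19141}{40000} + 6901\right) \left(- \frac{54627607}{4053}\right) = \frac{276059141}{40000} \left(- \frac{54627607}{4053}\right) = - \frac{15080450263305587}{162120000}$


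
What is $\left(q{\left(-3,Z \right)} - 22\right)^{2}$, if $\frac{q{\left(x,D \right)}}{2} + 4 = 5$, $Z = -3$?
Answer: $400$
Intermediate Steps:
$q{\left(x,D \right)} = 2$ ($q{\left(x,D \right)} = -8 + 2 \cdot 5 = -8 + 10 = 2$)
$\left(q{\left(-3,Z \right)} - 22\right)^{2} = \left(2 - 22\right)^{2} = \left(-20\right)^{2} = 400$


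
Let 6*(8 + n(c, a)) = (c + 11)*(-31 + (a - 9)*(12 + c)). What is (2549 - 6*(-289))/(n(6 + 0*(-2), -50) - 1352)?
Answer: -25698/26741 ≈ -0.96100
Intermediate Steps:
n(c, a) = -8 + (-31 + (-9 + a)*(12 + c))*(11 + c)/6 (n(c, a) = -8 + ((c + 11)*(-31 + (a - 9)*(12 + c)))/6 = -8 + ((11 + c)*(-31 + (-9 + a)*(12 + c)))/6 = -8 + ((-31 + (-9 + a)*(12 + c))*(11 + c))/6 = -8 + (-31 + (-9 + a)*(12 + c))*(11 + c)/6)
(2549 - 6*(-289))/(n(6 + 0*(-2), -50) - 1352) = (2549 - 6*(-289))/((-1577/6 + 22*(-50) - 119*(6 + 0*(-2))/3 - 3*(6 + 0*(-2))²/2 + (⅙)*(-50)*(6 + 0*(-2))² + (23/6)*(-50)*(6 + 0*(-2))) - 1352) = (2549 + 1734)/((-1577/6 - 1100 - 119*(6 + 0)/3 - 3*(6 + 0)²/2 + (⅙)*(-50)*(6 + 0)² + (23/6)*(-50)*(6 + 0)) - 1352) = 4283/((-1577/6 - 1100 - 119/3*6 - 3/2*6² + (⅙)*(-50)*6² + (23/6)*(-50)*6) - 1352) = 4283/((-1577/6 - 1100 - 238 - 3/2*36 + (⅙)*(-50)*36 - 1150) - 1352) = 4283/((-1577/6 - 1100 - 238 - 54 - 300 - 1150) - 1352) = 4283/(-18629/6 - 1352) = 4283/(-26741/6) = 4283*(-6/26741) = -25698/26741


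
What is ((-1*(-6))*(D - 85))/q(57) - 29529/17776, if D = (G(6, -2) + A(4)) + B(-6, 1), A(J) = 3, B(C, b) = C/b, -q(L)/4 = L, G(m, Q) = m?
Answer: 167765/337744 ≈ 0.49672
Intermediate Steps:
q(L) = -4*L
D = 3 (D = (6 + 3) - 6/1 = 9 - 6*1 = 9 - 6 = 3)
((-1*(-6))*(D - 85))/q(57) - 29529/17776 = ((-1*(-6))*(3 - 85))/((-4*57)) - 29529/17776 = (6*(-82))/(-228) - 29529*1/17776 = -492*(-1/228) - 29529/17776 = 41/19 - 29529/17776 = 167765/337744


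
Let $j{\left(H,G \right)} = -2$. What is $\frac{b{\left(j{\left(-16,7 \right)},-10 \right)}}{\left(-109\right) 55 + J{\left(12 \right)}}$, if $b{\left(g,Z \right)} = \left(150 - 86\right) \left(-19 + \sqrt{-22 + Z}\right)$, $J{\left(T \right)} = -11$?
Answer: $\frac{608}{3003} - \frac{128 i \sqrt{2}}{3003} \approx 0.20246 - 0.060279 i$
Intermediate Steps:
$b{\left(g,Z \right)} = -1216 + 64 \sqrt{-22 + Z}$ ($b{\left(g,Z \right)} = 64 \left(-19 + \sqrt{-22 + Z}\right) = -1216 + 64 \sqrt{-22 + Z}$)
$\frac{b{\left(j{\left(-16,7 \right)},-10 \right)}}{\left(-109\right) 55 + J{\left(12 \right)}} = \frac{-1216 + 64 \sqrt{-22 - 10}}{\left(-109\right) 55 - 11} = \frac{-1216 + 64 \sqrt{-32}}{-5995 - 11} = \frac{-1216 + 64 \cdot 4 i \sqrt{2}}{-6006} = \left(-1216 + 256 i \sqrt{2}\right) \left(- \frac{1}{6006}\right) = \frac{608}{3003} - \frac{128 i \sqrt{2}}{3003}$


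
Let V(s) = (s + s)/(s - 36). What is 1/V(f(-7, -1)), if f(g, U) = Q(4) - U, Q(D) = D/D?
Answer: -17/2 ≈ -8.5000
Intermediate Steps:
Q(D) = 1
f(g, U) = 1 - U
V(s) = 2*s/(-36 + s) (V(s) = (2*s)/(-36 + s) = 2*s/(-36 + s))
1/V(f(-7, -1)) = 1/(2*(1 - 1*(-1))/(-36 + (1 - 1*(-1)))) = 1/(2*(1 + 1)/(-36 + (1 + 1))) = 1/(2*2/(-36 + 2)) = 1/(2*2/(-34)) = 1/(2*2*(-1/34)) = 1/(-2/17) = -17/2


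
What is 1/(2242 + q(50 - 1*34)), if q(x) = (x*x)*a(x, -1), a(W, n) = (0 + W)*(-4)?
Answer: -1/14142 ≈ -7.0711e-5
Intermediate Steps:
a(W, n) = -4*W (a(W, n) = W*(-4) = -4*W)
q(x) = -4*x³ (q(x) = (x*x)*(-4*x) = x²*(-4*x) = -4*x³)
1/(2242 + q(50 - 1*34)) = 1/(2242 - 4*(50 - 1*34)³) = 1/(2242 - 4*(50 - 34)³) = 1/(2242 - 4*16³) = 1/(2242 - 4*4096) = 1/(2242 - 16384) = 1/(-14142) = -1/14142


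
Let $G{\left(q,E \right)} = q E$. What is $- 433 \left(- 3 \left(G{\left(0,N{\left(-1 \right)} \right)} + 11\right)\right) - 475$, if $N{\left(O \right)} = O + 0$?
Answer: $13814$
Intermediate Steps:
$N{\left(O \right)} = O$
$G{\left(q,E \right)} = E q$
$- 433 \left(- 3 \left(G{\left(0,N{\left(-1 \right)} \right)} + 11\right)\right) - 475 = - 433 \left(- 3 \left(\left(-1\right) 0 + 11\right)\right) - 475 = - 433 \left(- 3 \left(0 + 11\right)\right) - 475 = - 433 \left(\left(-3\right) 11\right) - 475 = \left(-433\right) \left(-33\right) - 475 = 14289 - 475 = 13814$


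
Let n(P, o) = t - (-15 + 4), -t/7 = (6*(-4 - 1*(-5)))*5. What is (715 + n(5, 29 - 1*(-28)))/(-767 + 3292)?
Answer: 516/2525 ≈ 0.20436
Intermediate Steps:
t = -210 (t = -7*6*(-4 - 1*(-5))*5 = -7*6*(-4 + 5)*5 = -7*6*1*5 = -42*5 = -7*30 = -210)
n(P, o) = -199 (n(P, o) = -210 - (-15 + 4) = -210 - 1*(-11) = -210 + 11 = -199)
(715 + n(5, 29 - 1*(-28)))/(-767 + 3292) = (715 - 199)/(-767 + 3292) = 516/2525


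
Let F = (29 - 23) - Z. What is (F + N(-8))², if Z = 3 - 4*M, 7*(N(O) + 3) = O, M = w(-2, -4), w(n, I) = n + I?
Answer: 30976/49 ≈ 632.16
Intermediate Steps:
w(n, I) = I + n
M = -6 (M = -4 - 2 = -6)
N(O) = -3 + O/7
Z = 27 (Z = 3 - 4*(-6) = 3 + 24 = 27)
F = -21 (F = (29 - 23) - 1*27 = 6 - 27 = -21)
(F + N(-8))² = (-21 + (-3 + (⅐)*(-8)))² = (-21 + (-3 - 8/7))² = (-21 - 29/7)² = (-176/7)² = 30976/49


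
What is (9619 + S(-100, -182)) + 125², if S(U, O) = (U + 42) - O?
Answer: 25368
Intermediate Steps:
S(U, O) = 42 + U - O (S(U, O) = (42 + U) - O = 42 + U - O)
(9619 + S(-100, -182)) + 125² = (9619 + (42 - 100 - 1*(-182))) + 125² = (9619 + (42 - 100 + 182)) + 15625 = (9619 + 124) + 15625 = 9743 + 15625 = 25368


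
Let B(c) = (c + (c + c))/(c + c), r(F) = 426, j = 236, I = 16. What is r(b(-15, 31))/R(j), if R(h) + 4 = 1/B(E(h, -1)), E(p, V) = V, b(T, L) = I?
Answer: -639/5 ≈ -127.80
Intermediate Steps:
b(T, L) = 16
B(c) = 3/2 (B(c) = (c + 2*c)/((2*c)) = (3*c)*(1/(2*c)) = 3/2)
R(h) = -10/3 (R(h) = -4 + 1/(3/2) = -4 + 2/3 = -10/3)
r(b(-15, 31))/R(j) = 426/(-10/3) = 426*(-3/10) = -639/5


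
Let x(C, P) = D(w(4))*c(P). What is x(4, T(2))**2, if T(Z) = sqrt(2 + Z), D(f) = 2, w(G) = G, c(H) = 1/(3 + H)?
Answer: 4/25 ≈ 0.16000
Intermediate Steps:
x(C, P) = 2/(3 + P)
x(4, T(2))**2 = (2/(3 + sqrt(2 + 2)))**2 = (2/(3 + sqrt(4)))**2 = (2/(3 + 2))**2 = (2/5)**2 = 4/25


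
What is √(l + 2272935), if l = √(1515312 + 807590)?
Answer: √(2272935 + √2322902) ≈ 1508.1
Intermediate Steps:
l = √2322902 ≈ 1524.1
√(l + 2272935) = √(√2322902 + 2272935) = √(2272935 + √2322902)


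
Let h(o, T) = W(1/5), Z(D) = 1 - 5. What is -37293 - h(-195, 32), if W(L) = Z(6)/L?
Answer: -37273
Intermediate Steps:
Z(D) = -4
W(L) = -4/L
h(o, T) = -20 (h(o, T) = -4/(1/5) = -4/⅕ = -4*5 = -20)
-37293 - h(-195, 32) = -37293 - 1*(-20) = -37293 + 20 = -37273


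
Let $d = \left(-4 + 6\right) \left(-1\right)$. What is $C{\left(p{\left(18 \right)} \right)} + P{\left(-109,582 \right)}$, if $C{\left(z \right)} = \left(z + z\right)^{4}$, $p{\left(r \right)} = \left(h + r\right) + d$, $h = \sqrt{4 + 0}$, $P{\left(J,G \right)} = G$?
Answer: $1680198$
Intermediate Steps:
$d = -2$ ($d = 2 \left(-1\right) = -2$)
$h = 2$ ($h = \sqrt{4} = 2$)
$p{\left(r \right)} = r$ ($p{\left(r \right)} = \left(2 + r\right) - 2 = r$)
$C{\left(z \right)} = 16 z^{4}$ ($C{\left(z \right)} = \left(2 z\right)^{4} = 16 z^{4}$)
$C{\left(p{\left(18 \right)} \right)} + P{\left(-109,582 \right)} = 16 \cdot 18^{4} + 582 = 16 \cdot 104976 + 582 = 1679616 + 582 = 1680198$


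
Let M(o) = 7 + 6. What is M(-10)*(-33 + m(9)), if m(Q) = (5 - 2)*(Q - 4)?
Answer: -234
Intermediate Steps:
M(o) = 13
m(Q) = -12 + 3*Q (m(Q) = 3*(-4 + Q) = -12 + 3*Q)
M(-10)*(-33 + m(9)) = 13*(-33 + (-12 + 3*9)) = 13*(-33 + (-12 + 27)) = 13*(-33 + 15) = 13*(-18) = -234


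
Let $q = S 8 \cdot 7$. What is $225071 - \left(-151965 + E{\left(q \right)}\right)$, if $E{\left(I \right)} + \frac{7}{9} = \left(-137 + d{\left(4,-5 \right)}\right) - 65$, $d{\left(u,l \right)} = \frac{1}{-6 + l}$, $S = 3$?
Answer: $\frac{37346648}{99} \approx 3.7724 \cdot 10^{5}$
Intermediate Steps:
$q = 168$ ($q = 3 \cdot 8 \cdot 7 = 24 \cdot 7 = 168$)
$E{\left(I \right)} = - \frac{20084}{99}$ ($E{\left(I \right)} = - \frac{7}{9} - \left(202 - \frac{1}{-6 - 5}\right) = - \frac{7}{9} - \left(202 + \frac{1}{11}\right) = - \frac{7}{9} - \frac{2223}{11} = - \frac{20084}{99}$)
$225071 - \left(-151965 + E{\left(q \right)}\right) = 225071 + \left(151965 - - \frac{20084}{99}\right) = 225071 + \left(151965 + \frac{20084}{99}\right) = 225071 + \frac{15064619}{99} = \frac{37346648}{99}$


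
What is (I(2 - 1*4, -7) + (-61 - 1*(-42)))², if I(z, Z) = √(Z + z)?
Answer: 352 - 114*I ≈ 352.0 - 114.0*I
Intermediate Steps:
(I(2 - 1*4, -7) + (-61 - 1*(-42)))² = (√(-7 + (2 - 1*4)) + (-61 - 1*(-42)))² = (√(-7 + (2 - 4)) + (-61 + 42))² = (√(-7 - 2) - 19)² = (√(-9) - 19)² = (3*I - 19)² = (-19 + 3*I)²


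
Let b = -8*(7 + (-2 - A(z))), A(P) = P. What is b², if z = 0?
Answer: 1600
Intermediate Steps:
b = -40 (b = -8*(7 + (-2 - 1*0)) = -8*(7 + (-2 + 0)) = -8*(7 - 2) = -8*5 = -40)
b² = (-40)² = 1600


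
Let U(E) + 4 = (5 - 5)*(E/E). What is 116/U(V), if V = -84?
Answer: -29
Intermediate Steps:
U(E) = -4 (U(E) = -4 + (5 - 5)*(E/E) = -4 + 0*1 = -4 + 0 = -4)
116/U(V) = 116/(-4) = 116*(-1/4) = -29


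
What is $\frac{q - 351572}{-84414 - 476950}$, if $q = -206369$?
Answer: $\frac{557941}{561364} \approx 0.9939$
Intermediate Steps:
$\frac{q - 351572}{-84414 - 476950} = \frac{-206369 - 351572}{-84414 - 476950} = - \frac{557941}{-561364} = \left(-557941\right) \left(- \frac{1}{561364}\right) = \frac{557941}{561364}$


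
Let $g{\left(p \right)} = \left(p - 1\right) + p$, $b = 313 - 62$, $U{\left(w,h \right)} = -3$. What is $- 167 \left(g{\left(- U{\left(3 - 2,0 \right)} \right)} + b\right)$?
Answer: $-42752$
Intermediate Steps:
$b = 251$
$g{\left(p \right)} = -1 + 2 p$ ($g{\left(p \right)} = \left(-1 + p\right) + p = -1 + 2 p$)
$- 167 \left(g{\left(- U{\left(3 - 2,0 \right)} \right)} + b\right) = - 167 \left(\left(-1 + 2 \left(\left(-1\right) \left(-3\right)\right)\right) + 251\right) = - 167 \left(\left(-1 + 2 \cdot 3\right) + 251\right) = - 167 \left(\left(-1 + 6\right) + 251\right) = - 167 \left(5 + 251\right) = \left(-167\right) 256 = -42752$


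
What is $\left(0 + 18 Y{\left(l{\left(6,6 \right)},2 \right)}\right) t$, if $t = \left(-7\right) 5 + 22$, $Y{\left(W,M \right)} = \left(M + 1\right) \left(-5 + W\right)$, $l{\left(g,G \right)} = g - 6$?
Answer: $3510$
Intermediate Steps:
$l{\left(g,G \right)} = -6 + g$ ($l{\left(g,G \right)} = g - 6 = -6 + g$)
$Y{\left(W,M \right)} = \left(1 + M\right) \left(-5 + W\right)$
$t = -13$ ($t = -35 + 22 = -13$)
$\left(0 + 18 Y{\left(l{\left(6,6 \right)},2 \right)}\right) t = \left(0 + 18 \left(-5 + \left(-6 + 6\right) - 10 + 2 \left(-6 + 6\right)\right)\right) \left(-13\right) = \left(0 + 18 \left(-5 + 0 - 10 + 2 \cdot 0\right)\right) \left(-13\right) = \left(0 + 18 \left(-5 + 0 - 10 + 0\right)\right) \left(-13\right) = \left(0 + 18 \left(-15\right)\right) \left(-13\right) = \left(0 - 270\right) \left(-13\right) = \left(-270\right) \left(-13\right) = 3510$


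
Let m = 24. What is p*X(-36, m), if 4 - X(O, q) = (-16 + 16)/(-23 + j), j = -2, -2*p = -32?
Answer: 64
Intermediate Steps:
p = 16 (p = -1/2*(-32) = 16)
X(O, q) = 4 (X(O, q) = 4 - (-16 + 16)/(-23 - 2) = 4 - 0/(-25) = 4 - 0*(-1)/25 = 4 - 1*0 = 4 + 0 = 4)
p*X(-36, m) = 16*4 = 64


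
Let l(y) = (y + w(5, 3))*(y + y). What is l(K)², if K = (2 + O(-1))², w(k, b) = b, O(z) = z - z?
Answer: 3136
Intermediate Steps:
O(z) = 0
K = 4 (K = (2 + 0)² = 2² = 4)
l(y) = 2*y*(3 + y) (l(y) = (y + 3)*(y + y) = (3 + y)*(2*y) = 2*y*(3 + y))
l(K)² = (2*4*(3 + 4))² = (2*4*7)² = 56² = 3136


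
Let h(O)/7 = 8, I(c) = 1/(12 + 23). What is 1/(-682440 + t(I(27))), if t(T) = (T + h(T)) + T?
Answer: -35/23883438 ≈ -1.4655e-6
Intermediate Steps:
I(c) = 1/35
h(O) = 56 (h(O) = 7*8 = 56)
t(T) = 56 + 2*T (t(T) = (T + 56) + T = (56 + T) + T = 56 + 2*T)
1/(-682440 + t(I(27))) = 1/(-682440 + (56 + 2*(1/35))) = 1/(-682440 + (56 + 2/35)) = 1/(-682440 + 1962/35) = 1/(-23883438/35) = -35/23883438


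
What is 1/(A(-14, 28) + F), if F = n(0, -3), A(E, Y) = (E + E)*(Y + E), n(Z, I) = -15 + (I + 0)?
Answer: -1/410 ≈ -0.0024390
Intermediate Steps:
n(Z, I) = -15 + I
A(E, Y) = 2*E*(E + Y) (A(E, Y) = (2*E)*(E + Y) = 2*E*(E + Y))
F = -18 (F = -15 - 3 = -18)
1/(A(-14, 28) + F) = 1/(2*(-14)*(-14 + 28) - 18) = 1/(2*(-14)*14 - 18) = 1/(-392 - 18) = 1/(-410) = -1/410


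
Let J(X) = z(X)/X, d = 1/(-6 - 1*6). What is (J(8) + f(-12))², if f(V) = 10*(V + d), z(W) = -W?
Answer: 534361/36 ≈ 14843.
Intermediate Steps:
d = -1/12 (d = 1/(-6 - 6) = 1/(-12) = -1/12 ≈ -0.083333)
f(V) = -⅚ + 10*V (f(V) = 10*(V - 1/12) = 10*(-1/12 + V) = -⅚ + 10*V)
J(X) = -1 (J(X) = (-X)/X = -1)
(J(8) + f(-12))² = (-1 + (-⅚ + 10*(-12)))² = (-1 + (-⅚ - 120))² = (-1 - 725/6)² = (-731/6)² = 534361/36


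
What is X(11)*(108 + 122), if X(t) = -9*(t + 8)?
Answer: -39330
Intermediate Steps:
X(t) = -72 - 9*t (X(t) = -9*(8 + t) = -72 - 9*t)
X(11)*(108 + 122) = (-72 - 9*11)*(108 + 122) = (-72 - 99)*230 = -171*230 = -39330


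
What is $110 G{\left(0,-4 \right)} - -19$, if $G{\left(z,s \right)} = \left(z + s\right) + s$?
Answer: $-861$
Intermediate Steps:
$G{\left(z,s \right)} = z + 2 s$ ($G{\left(z,s \right)} = \left(s + z\right) + s = z + 2 s$)
$110 G{\left(0,-4 \right)} - -19 = 110 \left(0 + 2 \left(-4\right)\right) - -19 = 110 \left(0 - 8\right) + \left(-30 + 49\right) = 110 \left(-8\right) + 19 = -880 + 19 = -861$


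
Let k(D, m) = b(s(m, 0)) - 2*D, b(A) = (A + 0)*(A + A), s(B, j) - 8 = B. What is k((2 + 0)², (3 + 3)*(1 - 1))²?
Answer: 14400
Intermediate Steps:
s(B, j) = 8 + B
b(A) = 2*A² (b(A) = A*(2*A) = 2*A²)
k(D, m) = -2*D + 2*(8 + m)² (k(D, m) = 2*(8 + m)² - 2*D = -2*D + 2*(8 + m)²)
k((2 + 0)², (3 + 3)*(1 - 1))² = (-2*(2 + 0)² + 2*(8 + (3 + 3)*(1 - 1))²)² = (-2*2² + 2*(8 + 6*0)²)² = (-2*4 + 2*(8 + 0)²)² = (-8 + 2*8²)² = (-8 + 2*64)² = (-8 + 128)² = 120² = 14400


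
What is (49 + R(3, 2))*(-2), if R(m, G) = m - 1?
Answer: -102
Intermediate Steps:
R(m, G) = -1 + m
(49 + R(3, 2))*(-2) = (49 + (-1 + 3))*(-2) = (49 + 2)*(-2) = 51*(-2) = -102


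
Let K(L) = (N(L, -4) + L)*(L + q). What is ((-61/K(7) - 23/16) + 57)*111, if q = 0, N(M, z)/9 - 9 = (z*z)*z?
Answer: 690975/112 ≈ 6169.4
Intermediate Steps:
N(M, z) = 81 + 9*z³ (N(M, z) = 81 + 9*((z*z)*z) = 81 + 9*(z²*z) = 81 + 9*z³)
K(L) = L*(-495 + L) (K(L) = ((81 + 9*(-4)³) + L)*(L + 0) = ((81 + 9*(-64)) + L)*L = ((81 - 576) + L)*L = (-495 + L)*L = L*(-495 + L))
((-61/K(7) - 23/16) + 57)*111 = ((-61*1/(7*(-495 + 7)) - 23/16) + 57)*111 = ((-61/(7*(-488)) - 23*1/16) + 57)*111 = ((-61/(-3416) - 23/16) + 57)*111 = ((-61*(-1/3416) - 23/16) + 57)*111 = ((1/56 - 23/16) + 57)*111 = (-159/112 + 57)*111 = (6225/112)*111 = 690975/112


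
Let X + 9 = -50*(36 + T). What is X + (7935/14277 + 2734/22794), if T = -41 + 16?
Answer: -30282571939/54238323 ≈ -558.32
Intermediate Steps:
T = -25
X = -559 (X = -9 - 50*(36 - 25) = -9 - 50*11 = -9 - 550 = -559)
X + (7935/14277 + 2734/22794) = -559 + (7935/14277 + 2734/22794) = -559 + (7935*(1/14277) + 2734*(1/22794)) = -559 + (2645/4759 + 1367/11397) = -559 + 36650618/54238323 = -30282571939/54238323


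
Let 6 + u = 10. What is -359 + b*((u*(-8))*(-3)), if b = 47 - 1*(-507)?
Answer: 52825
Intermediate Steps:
b = 554 (b = 47 + 507 = 554)
u = 4 (u = -6 + 10 = 4)
-359 + b*((u*(-8))*(-3)) = -359 + 554*((4*(-8))*(-3)) = -359 + 554*(-32*(-3)) = -359 + 554*96 = -359 + 53184 = 52825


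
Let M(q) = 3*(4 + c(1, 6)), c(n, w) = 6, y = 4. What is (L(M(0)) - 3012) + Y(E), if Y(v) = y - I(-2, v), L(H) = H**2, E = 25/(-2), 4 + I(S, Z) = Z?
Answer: -4183/2 ≈ -2091.5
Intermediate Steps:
I(S, Z) = -4 + Z
E = -25/2 (E = 25*(-1/2) = -25/2 ≈ -12.500)
M(q) = 30 (M(q) = 3*(4 + 6) = 3*10 = 30)
Y(v) = 8 - v (Y(v) = 4 - (-4 + v) = 4 + (4 - v) = 8 - v)
(L(M(0)) - 3012) + Y(E) = (30**2 - 3012) + (8 - 1*(-25/2)) = (900 - 3012) + (8 + 25/2) = -2112 + 41/2 = -4183/2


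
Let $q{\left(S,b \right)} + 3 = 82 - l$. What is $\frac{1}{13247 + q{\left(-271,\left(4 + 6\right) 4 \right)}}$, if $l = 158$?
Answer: $\frac{1}{13168} \approx 7.5942 \cdot 10^{-5}$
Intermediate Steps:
$q{\left(S,b \right)} = -79$ ($q{\left(S,b \right)} = -3 + \left(82 - 158\right) = -3 - 76 = -79$)
$\frac{1}{13247 + q{\left(-271,\left(4 + 6\right) 4 \right)}} = \frac{1}{13247 - 79} = \frac{1}{13168}$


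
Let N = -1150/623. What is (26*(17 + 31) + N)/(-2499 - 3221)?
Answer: -388177/1781780 ≈ -0.21786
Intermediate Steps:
N = -1150/623 (N = -1150*1/623 = -1150/623 ≈ -1.8459)
(26*(17 + 31) + N)/(-2499 - 3221) = (26*(17 + 31) - 1150/623)/(-2499 - 3221) = (26*48 - 1150/623)/(-5720) = (1248 - 1150/623)*(-1/5720) = (776354/623)*(-1/5720) = -388177/1781780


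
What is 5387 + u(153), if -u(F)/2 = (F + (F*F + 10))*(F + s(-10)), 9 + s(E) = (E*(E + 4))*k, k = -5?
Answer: 7359851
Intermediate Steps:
s(E) = -9 - 5*E*(4 + E) (s(E) = -9 + (E*(E + 4))*(-5) = -9 + (E*(4 + E))*(-5) = -9 - 5*E*(4 + E))
u(F) = -2*(-309 + F)*(10 + F + F**2) (u(F) = -2*(F + (F*F + 10))*(F + (-9 - 20*(-10) - 5*(-10)**2)) = -2*(F + (F**2 + 10))*(F + (-9 + 200 - 5*100)) = -2*(F + (10 + F**2))*(F + (-9 + 200 - 500)) = -2*(10 + F + F**2)*(F - 309) = -2*(10 + F + F**2)*(-309 + F) = -2*(-309 + F)*(10 + F + F**2))
5387 + u(153) = 5387 + (6180 - 2*153**3 + 598*153 + 616*153**2) = 5387 + (6180 - 2*3581577 + 91494 + 616*23409) = 5387 + (6180 - 7163154 + 91494 + 14419944) = 5387 + 7354464 = 7359851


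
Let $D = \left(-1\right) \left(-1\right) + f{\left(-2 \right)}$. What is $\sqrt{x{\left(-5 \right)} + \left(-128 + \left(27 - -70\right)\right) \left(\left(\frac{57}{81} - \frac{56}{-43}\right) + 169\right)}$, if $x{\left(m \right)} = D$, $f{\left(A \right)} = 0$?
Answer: $\frac{i \sqrt{793803693}}{387} \approx 72.802 i$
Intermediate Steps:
$D = 1$ ($D = \left(-1\right) \left(-1\right) + 0 = 1 + 0 = 1$)
$x{\left(m \right)} = 1$
$\sqrt{x{\left(-5 \right)} + \left(-128 + \left(27 - -70\right)\right) \left(\left(\frac{57}{81} - \frac{56}{-43}\right) + 169\right)} = \sqrt{1 + \left(-128 + \left(27 - -70\right)\right) \left(\left(\frac{57}{81} - \frac{56}{-43}\right) + 169\right)} = \sqrt{1 + \left(-128 + \left(27 + 70\right)\right) \left(\left(57 \cdot \frac{1}{81} - - \frac{56}{43}\right) + 169\right)} = \sqrt{1 + \left(-128 + 97\right) \left(\left(\frac{19}{27} + \frac{56}{43}\right) + 169\right)} = \sqrt{1 - 31 \left(\frac{2329}{1161} + 169\right)} = \sqrt{1 - \frac{6154678}{1161}} = \sqrt{- \frac{6153517}{1161}} = \frac{i \sqrt{793803693}}{387}$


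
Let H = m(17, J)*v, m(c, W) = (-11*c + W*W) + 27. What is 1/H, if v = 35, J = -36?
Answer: 1/39760 ≈ 2.5151e-5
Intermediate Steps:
m(c, W) = 27 + W**2 - 11*c (m(c, W) = (-11*c + W**2) + 27 = (W**2 - 11*c) + 27 = 27 + W**2 - 11*c)
H = 39760 (H = (27 + (-36)**2 - 11*17)*35 = (27 + 1296 - 187)*35 = 1136*35 = 39760)
1/H = 1/39760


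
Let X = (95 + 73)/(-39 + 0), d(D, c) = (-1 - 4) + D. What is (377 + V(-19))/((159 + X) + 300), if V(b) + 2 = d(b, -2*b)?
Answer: 4563/5911 ≈ 0.77195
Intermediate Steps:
d(D, c) = -5 + D
V(b) = -7 + b (V(b) = -2 + (-5 + b) = -7 + b)
X = -56/13 (X = 168/(-39) = 168*(-1/39) = -56/13 ≈ -4.3077)
(377 + V(-19))/((159 + X) + 300) = (377 + (-7 - 19))/((159 - 56/13) + 300) = (377 - 26)/(2011/13 + 300) = 351/(5911/13) = 351*(13/5911) = 4563/5911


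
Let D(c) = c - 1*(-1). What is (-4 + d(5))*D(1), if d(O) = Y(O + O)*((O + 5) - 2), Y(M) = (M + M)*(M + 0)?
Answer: 3192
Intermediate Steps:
D(c) = 1 + c (D(c) = c + 1 = 1 + c)
Y(M) = 2*M² (Y(M) = (2*M)*M = 2*M²)
d(O) = 8*O²*(3 + O) (d(O) = (2*(O + O)²)*((O + 5) - 2) = (2*(2*O)²)*((5 + O) - 2) = (2*(4*O²))*(3 + O) = (8*O²)*(3 + O) = 8*O²*(3 + O))
(-4 + d(5))*D(1) = (-4 + 8*5²*(3 + 5))*(1 + 1) = (-4 + 8*25*8)*2 = (-4 + 1600)*2 = 1596*2 = 3192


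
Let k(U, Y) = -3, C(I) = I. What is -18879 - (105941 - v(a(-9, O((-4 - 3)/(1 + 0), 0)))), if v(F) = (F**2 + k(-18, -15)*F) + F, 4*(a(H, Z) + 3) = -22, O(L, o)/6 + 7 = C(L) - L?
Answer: -498923/4 ≈ -1.2473e+5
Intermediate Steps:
O(L, o) = -42 (O(L, o) = -42 + 6*(L - L) = -42 + 6*0 = -42 + 0 = -42)
a(H, Z) = -17/2 (a(H, Z) = -3 + (1/4)*(-22) = -3 - 11/2 = -17/2)
v(F) = F**2 - 2*F (v(F) = (F**2 - 3*F) + F = F**2 - 2*F)
-18879 - (105941 - v(a(-9, O((-4 - 3)/(1 + 0), 0)))) = -18879 - (105941 - (-17)*(-2 - 17/2)/2) = -18879 - (105941 - (-17)*(-21)/(2*2)) = -18879 - (105941 - 1*357/4) = -18879 - (105941 - 357/4) = -18879 - 1*423407/4 = -18879 - 423407/4 = -498923/4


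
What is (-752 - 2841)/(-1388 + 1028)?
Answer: 3593/360 ≈ 9.9806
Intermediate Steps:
(-752 - 2841)/(-1388 + 1028) = -3593/(-360) = -3593*(-1/360) = 3593/360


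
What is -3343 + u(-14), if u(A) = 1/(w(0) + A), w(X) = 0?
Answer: -46803/14 ≈ -3343.1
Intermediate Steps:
u(A) = 1/A (u(A) = 1/(0 + A) = 1/A)
-3343 + u(-14) = -3343 + 1/(-14) = -3343 - 1/14 = -46803/14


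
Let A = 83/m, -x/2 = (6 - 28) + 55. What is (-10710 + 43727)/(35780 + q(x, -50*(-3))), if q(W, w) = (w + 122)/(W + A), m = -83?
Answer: 2212139/2396988 ≈ 0.92288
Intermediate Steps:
x = -66 (x = -2*((6 - 28) + 55) = -2*(-22 + 55) = -2*33 = -66)
A = -1 (A = 83/(-83) = 83*(-1/83) = -1)
q(W, w) = (122 + w)/(-1 + W) (q(W, w) = (w + 122)/(W - 1) = (122 + w)/(-1 + W))
(-10710 + 43727)/(35780 + q(x, -50*(-3))) = (-10710 + 43727)/(35780 + (122 - 50*(-3))/(-1 - 66)) = 33017/(35780 + (122 + 150)/(-67)) = 33017/(35780 - 1/67*272) = 33017/(35780 - 272/67) = 33017/(2396988/67) = 33017*(67/2396988) = 2212139/2396988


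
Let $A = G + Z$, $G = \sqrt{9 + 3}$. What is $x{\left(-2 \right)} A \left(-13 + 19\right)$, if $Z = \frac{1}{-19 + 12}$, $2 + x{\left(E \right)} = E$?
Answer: $\frac{24}{7} - 48 \sqrt{3} \approx -79.71$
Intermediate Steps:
$x{\left(E \right)} = -2 + E$
$Z = - \frac{1}{7}$ ($Z = \frac{1}{-7} = - \frac{1}{7} \approx -0.14286$)
$G = 2 \sqrt{3}$ ($G = \sqrt{12} = 2 \sqrt{3} \approx 3.4641$)
$A = - \frac{1}{7} + 2 \sqrt{3}$ ($A = 2 \sqrt{3} - \frac{1}{7} = - \frac{1}{7} + 2 \sqrt{3} \approx 3.3212$)
$x{\left(-2 \right)} A \left(-13 + 19\right) = \left(-2 - 2\right) \left(- \frac{1}{7} + 2 \sqrt{3}\right) \left(-13 + 19\right) = - 4 \left(- \frac{1}{7} + 2 \sqrt{3}\right) 6 = \left(\frac{4}{7} - 8 \sqrt{3}\right) 6 = \frac{24}{7} - 48 \sqrt{3}$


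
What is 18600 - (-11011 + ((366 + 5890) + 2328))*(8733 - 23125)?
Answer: -34910784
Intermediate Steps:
18600 - (-11011 + ((366 + 5890) + 2328))*(8733 - 23125) = 18600 - (-11011 + (6256 + 2328))*(-14392) = 18600 - (-11011 + 8584)*(-14392) = 18600 - (-2427)*(-14392) = 18600 - 1*34929384 = 18600 - 34929384 = -34910784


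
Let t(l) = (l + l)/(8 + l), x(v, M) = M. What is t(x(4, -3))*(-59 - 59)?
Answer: 708/5 ≈ 141.60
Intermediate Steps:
t(l) = 2*l/(8 + l) (t(l) = (2*l)/(8 + l) = 2*l/(8 + l))
t(x(4, -3))*(-59 - 59) = (2*(-3)/(8 - 3))*(-59 - 59) = (2*(-3)/5)*(-118) = (2*(-3)*(1/5))*(-118) = -6/5*(-118) = 708/5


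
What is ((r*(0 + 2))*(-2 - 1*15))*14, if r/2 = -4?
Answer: 3808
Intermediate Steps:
r = -8 (r = 2*(-4) = -8)
((r*(0 + 2))*(-2 - 1*15))*14 = ((-8*(0 + 2))*(-2 - 1*15))*14 = ((-8*2)*(-2 - 15))*14 = -16*(-17)*14 = 272*14 = 3808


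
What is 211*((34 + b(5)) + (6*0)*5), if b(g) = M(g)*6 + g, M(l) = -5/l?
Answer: 6963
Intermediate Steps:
b(g) = g - 30/g (b(g) = -5/g*6 + g = -30/g + g = g - 30/g)
211*((34 + b(5)) + (6*0)*5) = 211*((34 + (5 - 30/5)) + (6*0)*5) = 211*((34 + (5 - 30*1/5)) + 0*5) = 211*((34 + (5 - 6)) + 0) = 211*((34 - 1) + 0) = 211*(33 + 0) = 211*33 = 6963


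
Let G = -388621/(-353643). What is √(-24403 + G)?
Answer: 2*I*√762946005093411/353643 ≈ 156.21*I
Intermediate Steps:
G = 388621/353643 (G = -388621*(-1/353643) = 388621/353643 ≈ 1.0989)
√(-24403 + G) = √(-24403 + 388621/353643) = √(-8629561508/353643) = 2*I*√762946005093411/353643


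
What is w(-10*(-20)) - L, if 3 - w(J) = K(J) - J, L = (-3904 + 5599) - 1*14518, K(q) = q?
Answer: 12826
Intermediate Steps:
L = -12823 (L = 1695 - 14518 = -12823)
w(J) = 3 (w(J) = 3 - (J - J) = 3 - 1*0 = 3 + 0 = 3)
w(-10*(-20)) - L = 3 - 1*(-12823) = 3 + 12823 = 12826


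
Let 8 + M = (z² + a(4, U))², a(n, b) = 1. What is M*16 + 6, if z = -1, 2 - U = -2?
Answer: -58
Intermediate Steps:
U = 4 (U = 2 - 1*(-2) = 2 + 2 = 4)
M = -4 (M = -8 + ((-1)² + 1)² = -8 + (1 + 1)² = -8 + 2² = -8 + 4 = -4)
M*16 + 6 = -4*16 + 6 = -64 + 6 = -58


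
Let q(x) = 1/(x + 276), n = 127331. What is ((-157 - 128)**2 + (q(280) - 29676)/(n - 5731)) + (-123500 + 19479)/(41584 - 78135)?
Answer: 40145905409952299/494239697920 ≈ 81228.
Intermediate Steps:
q(x) = 1/(276 + x)
((-157 - 128)**2 + (q(280) - 29676)/(n - 5731)) + (-123500 + 19479)/(41584 - 78135) = ((-157 - 128)**2 + (1/(276 + 280) - 29676)/(127331 - 5731)) + (-123500 + 19479)/(41584 - 78135) = ((-285)**2 + (1/556 - 29676)/121600) - 104021/(-36551) = (81225 + (1/556 - 29676)*(1/121600)) - 104021*(-1/36551) = (81225 - 16499855/556*1/121600) + 104021/36551 = (81225 - 3299971/13521920) + 104021/36551 = 1098314652029/13521920 + 104021/36551 = 40145905409952299/494239697920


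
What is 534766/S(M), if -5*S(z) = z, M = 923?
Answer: -2673830/923 ≈ -2896.9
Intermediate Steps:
S(z) = -z/5
534766/S(M) = 534766/((-⅕*923)) = 534766/(-923/5) = 534766*(-5/923) = -2673830/923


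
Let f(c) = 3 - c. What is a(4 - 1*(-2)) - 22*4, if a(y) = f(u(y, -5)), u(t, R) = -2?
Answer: -83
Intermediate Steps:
a(y) = 5 (a(y) = 3 - 1*(-2) = 3 + 2 = 5)
a(4 - 1*(-2)) - 22*4 = 5 - 22*4 = 5 - 88 = -83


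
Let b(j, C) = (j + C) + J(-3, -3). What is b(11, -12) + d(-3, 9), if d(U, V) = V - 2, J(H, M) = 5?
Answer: 11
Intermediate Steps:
b(j, C) = 5 + C + j (b(j, C) = (j + C) + 5 = (C + j) + 5 = 5 + C + j)
d(U, V) = -2 + V
b(11, -12) + d(-3, 9) = (5 - 12 + 11) + (-2 + 9) = 4 + 7 = 11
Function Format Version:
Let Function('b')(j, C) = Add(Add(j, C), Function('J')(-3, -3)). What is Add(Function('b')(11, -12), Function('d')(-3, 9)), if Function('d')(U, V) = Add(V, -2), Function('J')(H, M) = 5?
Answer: 11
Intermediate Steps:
Function('b')(j, C) = Add(5, C, j) (Function('b')(j, C) = Add(Add(j, C), 5) = Add(Add(C, j), 5) = Add(5, C, j))
Function('d')(U, V) = Add(-2, V)
Add(Function('b')(11, -12), Function('d')(-3, 9)) = Add(Add(5, -12, 11), Add(-2, 9)) = Add(4, 7) = 11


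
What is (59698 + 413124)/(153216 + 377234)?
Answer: 236411/265225 ≈ 0.89136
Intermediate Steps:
(59698 + 413124)/(153216 + 377234) = 472822/530450 = 472822*(1/530450) = 236411/265225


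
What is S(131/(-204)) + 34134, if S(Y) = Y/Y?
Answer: 34135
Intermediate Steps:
S(Y) = 1
S(131/(-204)) + 34134 = 1 + 34134 = 34135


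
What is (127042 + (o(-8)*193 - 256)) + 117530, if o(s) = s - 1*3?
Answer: 242193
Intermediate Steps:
o(s) = -3 + s (o(s) = s - 3 = -3 + s)
(127042 + (o(-8)*193 - 256)) + 117530 = (127042 + ((-3 - 8)*193 - 256)) + 117530 = (127042 + (-11*193 - 256)) + 117530 = (127042 + (-2123 - 256)) + 117530 = (127042 - 2379) + 117530 = 124663 + 117530 = 242193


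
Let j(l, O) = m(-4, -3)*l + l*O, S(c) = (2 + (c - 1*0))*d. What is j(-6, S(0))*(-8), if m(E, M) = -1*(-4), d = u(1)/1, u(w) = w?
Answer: 288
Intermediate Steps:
d = 1 (d = 1/1 = 1*1 = 1)
m(E, M) = 4
S(c) = 2 + c (S(c) = (2 + (c - 1*0))*1 = (2 + (c + 0))*1 = (2 + c)*1 = 2 + c)
j(l, O) = 4*l + O*l (j(l, O) = 4*l + l*O = 4*l + O*l)
j(-6, S(0))*(-8) = -6*(4 + (2 + 0))*(-8) = -6*(4 + 2)*(-8) = -6*6*(-8) = -36*(-8) = 288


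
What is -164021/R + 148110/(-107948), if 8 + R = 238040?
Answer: -13240164607/6423769584 ≈ -2.0611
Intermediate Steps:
R = 238032 (R = -8 + 238040 = 238032)
-164021/R + 148110/(-107948) = -164021/238032 + 148110/(-107948) = -164021*1/238032 + 148110*(-1/107948) = -164021/238032 - 74055/53974 = -13240164607/6423769584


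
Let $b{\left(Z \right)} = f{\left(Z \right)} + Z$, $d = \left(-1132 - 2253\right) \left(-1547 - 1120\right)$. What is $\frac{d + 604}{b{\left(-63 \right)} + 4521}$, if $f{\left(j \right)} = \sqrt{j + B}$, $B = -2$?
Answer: $\frac{40248602742}{19873829} - \frac{9028399 i \sqrt{65}}{19873829} \approx 2025.2 - 3.6626 i$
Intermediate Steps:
$f{\left(j \right)} = \sqrt{-2 + j}$ ($f{\left(j \right)} = \sqrt{j - 2} = \sqrt{-2 + j}$)
$d = 9027795$ ($d = \left(-3385\right) \left(-2667\right) = 9027795$)
$b{\left(Z \right)} = Z + \sqrt{-2 + Z}$ ($b{\left(Z \right)} = \sqrt{-2 + Z} + Z = Z + \sqrt{-2 + Z}$)
$\frac{d + 604}{b{\left(-63 \right)} + 4521} = \frac{9027795 + 604}{\left(-63 + \sqrt{-2 - 63}\right) + 4521} = \frac{9028399}{\left(-63 + \sqrt{-65}\right) + 4521} = \frac{9028399}{\left(-63 + i \sqrt{65}\right) + 4521} = \frac{9028399}{4458 + i \sqrt{65}}$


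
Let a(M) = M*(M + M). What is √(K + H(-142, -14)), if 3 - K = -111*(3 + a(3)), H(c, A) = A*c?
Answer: √4322 ≈ 65.742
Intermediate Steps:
a(M) = 2*M² (a(M) = M*(2*M) = 2*M²)
K = 2334 (K = 3 - (-111)*(3 + 2*3²) = 3 - (-111)*(3 + 2*9) = 3 - (-111)*(3 + 18) = 3 - (-111)*21 = 3 - 1*(-2331) = 3 + 2331 = 2334)
√(K + H(-142, -14)) = √(2334 - 14*(-142)) = √(2334 + 1988) = √4322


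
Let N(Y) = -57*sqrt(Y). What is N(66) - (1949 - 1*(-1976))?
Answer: -3925 - 57*sqrt(66) ≈ -4388.1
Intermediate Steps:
N(66) - (1949 - 1*(-1976)) = -57*sqrt(66) - (1949 - 1*(-1976)) = -57*sqrt(66) - (1949 + 1976) = -57*sqrt(66) - 1*3925 = -57*sqrt(66) - 3925 = -3925 - 57*sqrt(66)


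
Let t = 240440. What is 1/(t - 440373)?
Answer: -1/199933 ≈ -5.0017e-6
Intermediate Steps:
1/(t - 440373) = 1/(240440 - 440373) = 1/(-199933) = -1/199933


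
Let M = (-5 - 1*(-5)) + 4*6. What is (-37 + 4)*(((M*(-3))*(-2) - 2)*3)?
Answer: -14058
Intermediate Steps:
M = 24 (M = (-5 + 5) + 24 = 0 + 24 = 24)
(-37 + 4)*(((M*(-3))*(-2) - 2)*3) = (-37 + 4)*(((24*(-3))*(-2) - 2)*3) = -33*(-72*(-2) - 2)*3 = -33*(144 - 2)*3 = -4686*3 = -33*426 = -14058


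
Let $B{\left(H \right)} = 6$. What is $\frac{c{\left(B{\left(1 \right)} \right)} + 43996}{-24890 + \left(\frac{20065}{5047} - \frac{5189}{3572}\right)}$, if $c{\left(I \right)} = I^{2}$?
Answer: $- \frac{793803788288}{448668549463} \approx -1.7692$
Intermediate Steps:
$\frac{c{\left(B{\left(1 \right)} \right)} + 43996}{-24890 + \left(\frac{20065}{5047} - \frac{5189}{3572}\right)} = \frac{6^{2} + 43996}{-24890 + \left(\frac{20065}{5047} - \frac{5189}{3572}\right)} = \frac{36 + 43996}{-24890 + \left(20065 \cdot \frac{1}{5047} - \frac{5189}{3572}\right)} = \frac{44032}{-24890 + \left(\frac{20065}{5047} - \frac{5189}{3572}\right)} = \frac{44032}{-24890 + \frac{45483297}{18027884}} = \frac{44032}{- \frac{448668549463}{18027884}} = 44032 \left(- \frac{18027884}{448668549463}\right) = - \frac{793803788288}{448668549463}$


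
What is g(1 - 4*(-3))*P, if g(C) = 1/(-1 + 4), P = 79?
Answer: 79/3 ≈ 26.333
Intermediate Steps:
g(C) = 1/3
g(1 - 4*(-3))*P = (1/3)*79 = 79/3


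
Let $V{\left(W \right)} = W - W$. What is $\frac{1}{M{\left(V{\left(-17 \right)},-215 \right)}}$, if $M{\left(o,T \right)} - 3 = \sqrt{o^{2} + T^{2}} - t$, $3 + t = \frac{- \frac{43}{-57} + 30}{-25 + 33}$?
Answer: $\frac{456}{99023} \approx 0.004605$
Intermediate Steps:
$t = \frac{385}{456}$ ($t = -3 + \frac{- \frac{43}{-57} + 30}{-25 + 33} = -3 + \frac{\left(-43\right) \left(- \frac{1}{57}\right) + 30}{8} = -3 + \left(\frac{43}{57} + 30\right) \frac{1}{8} = -3 + \frac{1753}{57} \cdot \frac{1}{8} = -3 + \frac{1753}{456} = \frac{385}{456} \approx 0.8443$)
$V{\left(W \right)} = 0$
$M{\left(o,T \right)} = \frac{983}{456} + \sqrt{T^{2} + o^{2}}$ ($M{\left(o,T \right)} = 3 + \left(\sqrt{o^{2} + T^{2}} - \frac{385}{456}\right) = 3 + \left(\sqrt{T^{2} + o^{2}} - \frac{385}{456}\right) = 3 + \left(- \frac{385}{456} + \sqrt{T^{2} + o^{2}}\right) = \frac{983}{456} + \sqrt{T^{2} + o^{2}}$)
$\frac{1}{M{\left(V{\left(-17 \right)},-215 \right)}} = \frac{1}{\frac{983}{456} + \sqrt{\left(-215\right)^{2} + 0^{2}}} = \frac{1}{\frac{983}{456} + \sqrt{46225 + 0}} = \frac{1}{\frac{983}{456} + \sqrt{46225}} = \frac{1}{\frac{983}{456} + 215} = \frac{1}{\frac{99023}{456}} = \frac{456}{99023}$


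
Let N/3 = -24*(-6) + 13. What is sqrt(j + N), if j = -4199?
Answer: 4*I*sqrt(233) ≈ 61.057*I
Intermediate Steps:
N = 471 (N = 3*(-24*(-6) + 13) = 3*(144 + 13) = 3*157 = 471)
sqrt(j + N) = sqrt(-4199 + 471) = sqrt(-3728) = 4*I*sqrt(233)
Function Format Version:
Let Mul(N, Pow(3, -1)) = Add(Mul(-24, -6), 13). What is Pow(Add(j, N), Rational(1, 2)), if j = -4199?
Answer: Mul(4, I, Pow(233, Rational(1, 2))) ≈ Mul(61.057, I)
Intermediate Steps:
N = 471 (N = Mul(3, Add(Mul(-24, -6), 13)) = Mul(3, Add(144, 13)) = Mul(3, 157) = 471)
Pow(Add(j, N), Rational(1, 2)) = Pow(Add(-4199, 471), Rational(1, 2)) = Pow(-3728, Rational(1, 2)) = Mul(4, I, Pow(233, Rational(1, 2)))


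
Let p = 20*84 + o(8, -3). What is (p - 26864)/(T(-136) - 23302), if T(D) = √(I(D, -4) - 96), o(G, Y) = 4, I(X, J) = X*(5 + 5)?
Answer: 29337218/27149233 + 5036*I*√91/27149233 ≈ 1.0806 + 0.0017695*I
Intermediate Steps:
I(X, J) = 10*X (I(X, J) = X*10 = 10*X)
T(D) = √(-96 + 10*D) (T(D) = √(10*D - 96) = √(-96 + 10*D))
p = 1684 (p = 20*84 + 4 = 1680 + 4 = 1684)
(p - 26864)/(T(-136) - 23302) = (1684 - 26864)/(√(-96 + 10*(-136)) - 23302) = -25180/(√(-96 - 1360) - 23302) = -25180/(√(-1456) - 23302) = -25180/(4*I*√91 - 23302) = -25180/(-23302 + 4*I*√91)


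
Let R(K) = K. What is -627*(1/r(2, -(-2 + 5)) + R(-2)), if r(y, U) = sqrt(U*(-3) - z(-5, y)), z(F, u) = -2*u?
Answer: 1254 - 627*sqrt(13)/13 ≈ 1080.1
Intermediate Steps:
r(y, U) = sqrt(-3*U + 2*y) (r(y, U) = sqrt(U*(-3) - (-2)*y) = sqrt(-3*U + 2*y))
-627*(1/r(2, -(-2 + 5)) + R(-2)) = -627*(1/(sqrt(-(-3)*(-2 + 5) + 2*2)) - 2) = -627*(1/(sqrt(-(-3)*3 + 4)) - 2) = -627*(1/(sqrt(-3*(-3) + 4)) - 2) = -627*(1/(sqrt(9 + 4)) - 2) = -627*(1/(sqrt(13)) - 2) = -627*(sqrt(13)/13 - 2) = -627*(-2 + sqrt(13)/13) = 1254 - 627*sqrt(13)/13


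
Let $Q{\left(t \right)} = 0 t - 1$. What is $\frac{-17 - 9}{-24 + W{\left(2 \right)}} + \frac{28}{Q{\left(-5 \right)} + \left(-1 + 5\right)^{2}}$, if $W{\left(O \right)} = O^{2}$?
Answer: $\frac{19}{6} \approx 3.1667$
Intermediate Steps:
$Q{\left(t \right)} = -1$ ($Q{\left(t \right)} = 0 - 1 = -1$)
$\frac{-17 - 9}{-24 + W{\left(2 \right)}} + \frac{28}{Q{\left(-5 \right)} + \left(-1 + 5\right)^{2}} = \frac{-17 - 9}{-24 + 2^{2}} + \frac{28}{-1 + \left(-1 + 5\right)^{2}} = - \frac{26}{-24 + 4} + \frac{28}{-1 + 4^{2}} = - \frac{26}{-20} + \frac{28}{-1 + 16} = \left(-26\right) \left(- \frac{1}{20}\right) + \frac{28}{15} = \frac{13}{10} + 28 \cdot \frac{1}{15} = \frac{13}{10} + \frac{28}{15} = \frac{19}{6}$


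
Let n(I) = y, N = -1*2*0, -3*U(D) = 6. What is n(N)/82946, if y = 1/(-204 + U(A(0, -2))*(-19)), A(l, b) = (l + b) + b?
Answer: -1/13769036 ≈ -7.2627e-8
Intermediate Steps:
A(l, b) = l + 2*b (A(l, b) = (b + l) + b = l + 2*b)
U(D) = -2 (U(D) = -⅓*6 = -2)
N = 0 (N = -2*0 = 0)
y = -1/166 (y = 1/(-204 - 2*(-19)) = 1/(-204 + 38) = 1/(-166) = -1/166 ≈ -0.0060241)
n(I) = -1/166
n(N)/82946 = -1/166/82946 = -1/166*1/82946 = -1/13769036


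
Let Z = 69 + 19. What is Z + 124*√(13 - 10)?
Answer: 88 + 124*√3 ≈ 302.77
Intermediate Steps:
Z = 88
Z + 124*√(13 - 10) = 88 + 124*√(13 - 10) = 88 + 124*√3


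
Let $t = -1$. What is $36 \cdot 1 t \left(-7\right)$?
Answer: $252$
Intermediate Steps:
$36 \cdot 1 t \left(-7\right) = 36 \cdot 1 \left(\left(-1\right) \left(-7\right)\right) = 36 \cdot 7 = 252$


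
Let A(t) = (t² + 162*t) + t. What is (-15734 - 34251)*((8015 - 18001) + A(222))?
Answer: -3773067740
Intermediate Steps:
A(t) = t² + 163*t
(-15734 - 34251)*((8015 - 18001) + A(222)) = (-15734 - 34251)*((8015 - 18001) + 222*(163 + 222)) = -49985*(-9986 + 222*385) = -49985*(-9986 + 85470) = -49985*75484 = -3773067740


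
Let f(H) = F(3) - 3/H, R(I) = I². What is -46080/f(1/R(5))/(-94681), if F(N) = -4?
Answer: -46080/7479799 ≈ -0.0061606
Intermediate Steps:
f(H) = -4 - 3/H
-46080/f(1/R(5))/(-94681) = -46080/(-4 - 3*5²)/(-94681) = -46080/(-4 - 3/(1/25))*(-1/94681) = -46080/(-4 - 3/1/25)*(-1/94681) = -46080/(-4 - 3*25)*(-1/94681) = -46080/(-4 - 75)*(-1/94681) = -46080/(-79)*(-1/94681) = -46080*(-1/79)*(-1/94681) = (46080/79)*(-1/94681) = -46080/7479799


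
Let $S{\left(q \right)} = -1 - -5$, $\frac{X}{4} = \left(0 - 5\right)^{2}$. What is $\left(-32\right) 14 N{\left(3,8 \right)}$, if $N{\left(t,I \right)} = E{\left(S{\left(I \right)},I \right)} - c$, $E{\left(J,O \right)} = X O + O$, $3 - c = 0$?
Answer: $-360640$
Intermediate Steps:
$c = 3$ ($c = 3 - 0 = 3 + 0 = 3$)
$X = 100$ ($X = 4 \left(0 - 5\right)^{2} = 4 \left(-5\right)^{2} = 4 \cdot 25 = 100$)
$S{\left(q \right)} = 4$ ($S{\left(q \right)} = -1 + 5 = 4$)
$E{\left(J,O \right)} = 101 O$ ($E{\left(J,O \right)} = 100 O + O = 101 O$)
$N{\left(t,I \right)} = -3 + 101 I$ ($N{\left(t,I \right)} = 101 I - 3 = -3 + 101 I$)
$\left(-32\right) 14 N{\left(3,8 \right)} = \left(-32\right) 14 \left(-3 + 101 \cdot 8\right) = - 448 \left(-3 + 808\right) = \left(-448\right) 805 = -360640$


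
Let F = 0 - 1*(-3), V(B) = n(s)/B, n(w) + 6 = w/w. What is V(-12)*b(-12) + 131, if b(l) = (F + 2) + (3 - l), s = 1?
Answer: 418/3 ≈ 139.33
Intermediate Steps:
n(w) = -5 (n(w) = -6 + w/w = -6 + 1 = -5)
V(B) = -5/B
F = 3 (F = 0 + 3 = 3)
b(l) = 8 - l (b(l) = (3 + 2) + (3 - l) = 5 + (3 - l) = 8 - l)
V(-12)*b(-12) + 131 = (-5/(-12))*(8 - 1*(-12)) + 131 = (-5*(-1/12))*(8 + 12) + 131 = (5/12)*20 + 131 = 25/3 + 131 = 418/3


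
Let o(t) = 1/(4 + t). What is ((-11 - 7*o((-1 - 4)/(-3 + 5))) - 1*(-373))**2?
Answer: 1149184/9 ≈ 1.2769e+5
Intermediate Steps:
((-11 - 7*o((-1 - 4)/(-3 + 5))) - 1*(-373))**2 = ((-11 - 7/(4 + (-1 - 4)/(-3 + 5))) - 1*(-373))**2 = ((-11 - 7/(4 - 5/2)) + 373)**2 = ((-11 - 7/3/2) + 373)**2 = ((-11 - 7*2/3) + 373)**2 = ((-11 - 14/3) + 373)**2 = (-47/3 + 373)**2 = (1072/3)**2 = 1149184/9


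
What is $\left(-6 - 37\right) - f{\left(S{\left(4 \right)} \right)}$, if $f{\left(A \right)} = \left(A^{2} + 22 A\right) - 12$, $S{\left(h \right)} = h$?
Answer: $-135$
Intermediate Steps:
$f{\left(A \right)} = -12 + A^{2} + 22 A$
$\left(-6 - 37\right) - f{\left(S{\left(4 \right)} \right)} = \left(-6 - 37\right) - \left(-12 + 4^{2} + 22 \cdot 4\right) = \left(-6 - 37\right) - \left(-12 + 16 + 88\right) = -43 - 92 = -135$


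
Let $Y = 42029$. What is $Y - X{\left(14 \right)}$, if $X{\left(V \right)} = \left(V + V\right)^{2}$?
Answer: $41245$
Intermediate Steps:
$X{\left(V \right)} = 4 V^{2}$ ($X{\left(V \right)} = \left(2 V\right)^{2} = 4 V^{2}$)
$Y - X{\left(14 \right)} = 42029 - 4 \cdot 14^{2} = 42029 - 4 \cdot 196 = 42029 - 784 = 41245$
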